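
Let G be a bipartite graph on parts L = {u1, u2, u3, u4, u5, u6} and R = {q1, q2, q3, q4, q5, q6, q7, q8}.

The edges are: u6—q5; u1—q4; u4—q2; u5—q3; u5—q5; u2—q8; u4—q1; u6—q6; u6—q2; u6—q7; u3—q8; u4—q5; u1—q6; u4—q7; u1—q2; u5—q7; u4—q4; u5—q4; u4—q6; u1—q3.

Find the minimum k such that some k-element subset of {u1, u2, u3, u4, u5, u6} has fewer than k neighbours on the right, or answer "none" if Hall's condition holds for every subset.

Take S = {u2, u3}. Its neighbourhood is {q8}, so |N(S)| = 1 < |S| = 2.
No single vertex violates Hall's condition since each has at least one neighbour, so 2 is the minimum.

2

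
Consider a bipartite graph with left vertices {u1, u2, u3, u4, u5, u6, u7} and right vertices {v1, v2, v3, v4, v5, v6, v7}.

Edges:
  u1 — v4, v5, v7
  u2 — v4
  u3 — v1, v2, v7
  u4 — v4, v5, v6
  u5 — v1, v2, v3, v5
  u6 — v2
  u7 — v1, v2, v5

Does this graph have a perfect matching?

For example, pair u1–v5, u2–v4, u3–v7, u4–v6, u5–v3, u6–v2, u7–v1.
Every left vertex is matched, so this is a perfect matching.

Yes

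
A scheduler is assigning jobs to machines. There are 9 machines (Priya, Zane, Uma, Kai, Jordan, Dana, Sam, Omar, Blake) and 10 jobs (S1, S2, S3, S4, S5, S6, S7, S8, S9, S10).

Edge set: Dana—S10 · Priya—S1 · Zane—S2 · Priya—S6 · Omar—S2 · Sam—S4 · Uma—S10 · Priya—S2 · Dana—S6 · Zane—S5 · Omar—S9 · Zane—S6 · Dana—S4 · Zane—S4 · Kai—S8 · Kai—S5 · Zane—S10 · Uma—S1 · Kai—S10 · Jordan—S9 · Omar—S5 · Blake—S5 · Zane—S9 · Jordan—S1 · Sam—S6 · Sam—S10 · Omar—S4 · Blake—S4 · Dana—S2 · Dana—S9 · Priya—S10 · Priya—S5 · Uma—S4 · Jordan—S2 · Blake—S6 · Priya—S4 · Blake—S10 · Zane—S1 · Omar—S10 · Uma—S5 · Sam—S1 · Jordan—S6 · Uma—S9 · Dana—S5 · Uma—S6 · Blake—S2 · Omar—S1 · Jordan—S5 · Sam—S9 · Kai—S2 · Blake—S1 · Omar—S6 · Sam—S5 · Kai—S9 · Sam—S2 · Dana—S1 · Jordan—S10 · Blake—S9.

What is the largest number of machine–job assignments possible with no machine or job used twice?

For example, pair Priya→S5, Zane→S10, Uma→S9, Kai→S8, Jordan→S1, Dana→S4, Sam→S6, Omar→S2.
The set {Priya, Zane, Uma, Jordan, Dana, Sam, Omar, Blake} has only 7 neighbours ({S1, S10, S2, S4, S5, S6, S9}), so by Hall's theorem at most 8 of the 9 machines can be matched.

8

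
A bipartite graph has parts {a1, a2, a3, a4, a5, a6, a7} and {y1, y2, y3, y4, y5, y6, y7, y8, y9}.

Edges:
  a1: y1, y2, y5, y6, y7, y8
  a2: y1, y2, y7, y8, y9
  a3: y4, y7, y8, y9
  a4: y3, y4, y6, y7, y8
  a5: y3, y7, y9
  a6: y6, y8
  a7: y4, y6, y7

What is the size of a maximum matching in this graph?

A valid assignment of size 7: a1→y2, a2→y1, a3→y8, a4→y3, a5→y9, a6→y6, a7→y7.
This saturates every left vertex, so 7 is the maximum.

7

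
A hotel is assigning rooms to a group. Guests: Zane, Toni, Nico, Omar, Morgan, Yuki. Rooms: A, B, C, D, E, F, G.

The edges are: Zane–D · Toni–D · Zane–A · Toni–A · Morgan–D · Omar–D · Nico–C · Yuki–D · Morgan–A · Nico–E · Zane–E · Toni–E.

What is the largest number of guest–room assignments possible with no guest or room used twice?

One maximum matching: Zane-A, Toni-E, Nico-C, Omar-D.
The set {Zane, Toni, Omar, Morgan, Yuki} has only 3 neighbours ({A, D, E}), so by Hall's theorem at most 4 of the 6 guests can be matched.

4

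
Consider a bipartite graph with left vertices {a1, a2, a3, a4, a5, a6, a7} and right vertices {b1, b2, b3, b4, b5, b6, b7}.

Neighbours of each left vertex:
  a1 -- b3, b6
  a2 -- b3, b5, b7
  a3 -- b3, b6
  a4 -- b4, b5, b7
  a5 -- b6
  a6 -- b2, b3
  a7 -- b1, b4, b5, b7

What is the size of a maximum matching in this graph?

6

A valid assignment of size 6: a1-b6, a2-b7, a3-b3, a4-b4, a6-b2, a7-b5.
The set {a1, a3, a5} has only 2 neighbours ({b3, b6}), so by Hall's theorem at most 6 of the 7 left vertices can be matched.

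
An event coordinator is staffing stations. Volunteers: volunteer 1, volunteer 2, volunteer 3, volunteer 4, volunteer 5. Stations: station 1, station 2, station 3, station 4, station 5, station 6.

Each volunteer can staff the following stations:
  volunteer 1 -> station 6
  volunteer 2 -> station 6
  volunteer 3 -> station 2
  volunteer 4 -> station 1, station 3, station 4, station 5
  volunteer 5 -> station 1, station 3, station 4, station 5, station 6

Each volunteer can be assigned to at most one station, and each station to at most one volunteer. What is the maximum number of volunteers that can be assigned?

For example, pair volunteer 1-station 6, volunteer 3-station 2, volunteer 4-station 3, volunteer 5-station 1.
The set {volunteer 1, volunteer 2} has only 1 neighbour ({station 6}), so by Hall's theorem at most 4 of the 5 volunteers can be matched.

4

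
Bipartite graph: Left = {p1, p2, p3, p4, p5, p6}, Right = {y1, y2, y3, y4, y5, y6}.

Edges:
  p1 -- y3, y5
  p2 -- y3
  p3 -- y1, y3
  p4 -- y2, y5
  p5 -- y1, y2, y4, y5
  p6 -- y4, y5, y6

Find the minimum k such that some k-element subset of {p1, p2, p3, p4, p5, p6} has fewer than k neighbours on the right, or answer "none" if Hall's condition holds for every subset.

none

A matching saturating every left vertex exists, for instance p1→y5, p2→y3, p3→y1, p4→y2, p5→y4, p6→y6.
By Hall's marriage theorem, this means |N(S)| ≥ |S| for every subset S, so no violating subset exists.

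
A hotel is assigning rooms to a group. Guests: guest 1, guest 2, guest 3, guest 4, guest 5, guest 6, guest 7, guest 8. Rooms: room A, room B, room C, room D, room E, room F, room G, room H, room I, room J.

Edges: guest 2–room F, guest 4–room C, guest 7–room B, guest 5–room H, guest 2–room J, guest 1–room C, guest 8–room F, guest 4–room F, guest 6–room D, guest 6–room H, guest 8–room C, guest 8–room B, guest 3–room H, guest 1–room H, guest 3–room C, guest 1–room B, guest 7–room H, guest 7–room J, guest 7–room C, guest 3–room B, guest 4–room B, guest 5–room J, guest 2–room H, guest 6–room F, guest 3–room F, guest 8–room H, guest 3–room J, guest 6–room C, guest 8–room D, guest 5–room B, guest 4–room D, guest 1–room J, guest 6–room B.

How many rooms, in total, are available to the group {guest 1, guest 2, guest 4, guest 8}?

6

The union of neighbours of {guest 1, guest 2, guest 4, guest 8} is {room B, room C, room D, room F, room H, room J}, which has 6 elements.
Since |N(S)| = 6 ≥ |S| = 4, Hall's condition holds for this subset.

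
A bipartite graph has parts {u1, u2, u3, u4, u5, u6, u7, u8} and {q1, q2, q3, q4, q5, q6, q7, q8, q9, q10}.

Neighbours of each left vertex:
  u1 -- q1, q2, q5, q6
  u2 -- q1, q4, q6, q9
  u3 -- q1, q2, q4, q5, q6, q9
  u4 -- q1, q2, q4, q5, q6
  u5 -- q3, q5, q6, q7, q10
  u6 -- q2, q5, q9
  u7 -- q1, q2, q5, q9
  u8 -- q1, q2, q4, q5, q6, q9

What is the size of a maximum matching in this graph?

For example, pair u1→q6, u2→q9, u3→q1, u4→q4, u5→q7, u6→q5, u7→q2.
The set {u1, u2, u3, u4, u6, u7, u8} has only 6 neighbours ({q1, q2, q4, q5, q6, q9}), so by Hall's theorem at most 7 of the 8 left vertices can be matched.

7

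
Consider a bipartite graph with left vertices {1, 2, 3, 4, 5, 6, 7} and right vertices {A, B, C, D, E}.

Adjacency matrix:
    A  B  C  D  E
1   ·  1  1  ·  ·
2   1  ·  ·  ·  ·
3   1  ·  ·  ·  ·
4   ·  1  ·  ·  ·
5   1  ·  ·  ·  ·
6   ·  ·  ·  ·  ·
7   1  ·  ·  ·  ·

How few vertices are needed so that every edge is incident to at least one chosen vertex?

{1, 4, A} is a vertex cover of size 3: every edge has an endpoint in this set.
No smaller cover exists because 1–C, 2–A, 4–B is a matching of size 3, and a cover must include an endpoint of each of these disjoint edges (König's theorem).

3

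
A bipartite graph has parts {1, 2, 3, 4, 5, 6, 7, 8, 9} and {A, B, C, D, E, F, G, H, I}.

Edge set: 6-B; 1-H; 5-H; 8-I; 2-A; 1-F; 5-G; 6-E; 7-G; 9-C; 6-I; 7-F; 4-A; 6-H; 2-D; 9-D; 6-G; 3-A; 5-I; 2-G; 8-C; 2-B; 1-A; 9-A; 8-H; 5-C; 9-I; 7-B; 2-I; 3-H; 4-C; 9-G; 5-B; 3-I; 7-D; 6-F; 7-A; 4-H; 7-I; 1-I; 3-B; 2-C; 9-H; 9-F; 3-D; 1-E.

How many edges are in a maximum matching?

9

For example, pair 1→A, 2→D, 3→H, 4→C, 5→B, 6→E, 7→F, 8→I, 9→G.
This saturates every left vertex, so 9 is the maximum.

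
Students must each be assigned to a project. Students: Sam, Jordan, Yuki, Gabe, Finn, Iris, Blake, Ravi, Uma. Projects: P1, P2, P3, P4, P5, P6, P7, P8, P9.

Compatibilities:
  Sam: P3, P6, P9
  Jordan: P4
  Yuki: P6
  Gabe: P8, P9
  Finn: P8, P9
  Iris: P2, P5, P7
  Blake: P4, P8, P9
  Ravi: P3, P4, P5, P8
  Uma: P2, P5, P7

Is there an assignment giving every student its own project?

The set {Jordan, Gabe, Finn, Blake} has only 3 neighbours ({P4, P8, P9}), so by Hall's theorem at most 8 of the 9 students can be matched.
Hence no matching covers every student.

No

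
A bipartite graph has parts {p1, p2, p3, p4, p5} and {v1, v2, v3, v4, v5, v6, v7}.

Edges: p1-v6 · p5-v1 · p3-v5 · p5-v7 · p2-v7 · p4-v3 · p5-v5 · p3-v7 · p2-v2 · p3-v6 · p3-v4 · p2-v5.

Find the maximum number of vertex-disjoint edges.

5

A valid assignment of size 5: p1–v6, p2–v2, p3–v4, p4–v3, p5–v7.
All 5 left vertices are matched, so no larger matching exists.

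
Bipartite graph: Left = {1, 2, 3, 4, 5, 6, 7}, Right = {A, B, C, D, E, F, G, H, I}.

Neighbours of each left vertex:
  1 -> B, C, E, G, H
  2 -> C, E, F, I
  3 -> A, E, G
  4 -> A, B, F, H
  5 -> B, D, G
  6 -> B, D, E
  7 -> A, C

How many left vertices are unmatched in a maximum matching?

0

A valid assignment of size 7: 1–G, 2–E, 3–A, 4–F, 5–B, 6–D, 7–C.
This saturates every left vertex, so 7 is the maximum.
That matches 7 of the 7, leaving 0 unmatched; no matching can do better.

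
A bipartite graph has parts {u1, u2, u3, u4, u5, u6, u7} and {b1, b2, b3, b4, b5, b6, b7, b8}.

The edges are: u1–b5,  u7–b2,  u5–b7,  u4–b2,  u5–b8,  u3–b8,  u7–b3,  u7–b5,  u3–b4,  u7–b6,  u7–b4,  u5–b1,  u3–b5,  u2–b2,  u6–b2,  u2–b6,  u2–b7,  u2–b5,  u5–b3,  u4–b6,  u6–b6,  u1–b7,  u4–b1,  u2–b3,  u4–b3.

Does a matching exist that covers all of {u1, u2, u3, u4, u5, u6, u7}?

For example, pair u1-b7, u2-b2, u3-b8, u4-b1, u5-b3, u6-b6, u7-b5.
Every left vertex is matched, so this matching saturates all of them.

Yes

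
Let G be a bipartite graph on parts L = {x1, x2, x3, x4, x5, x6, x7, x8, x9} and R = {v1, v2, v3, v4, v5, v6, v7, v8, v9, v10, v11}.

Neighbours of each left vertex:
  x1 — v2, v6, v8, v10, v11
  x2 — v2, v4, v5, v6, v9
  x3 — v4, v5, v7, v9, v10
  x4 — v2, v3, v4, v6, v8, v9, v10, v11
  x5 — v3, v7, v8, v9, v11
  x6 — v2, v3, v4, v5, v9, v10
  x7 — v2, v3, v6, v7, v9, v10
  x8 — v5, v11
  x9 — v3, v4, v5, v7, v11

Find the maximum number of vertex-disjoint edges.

For example, pair x1→v8, x2→v2, x3→v4, x4→v6, x5→v9, x6→v3, x7→v10, x8→v5, x9→v11.
All 9 left vertices are matched, so no larger matching exists.

9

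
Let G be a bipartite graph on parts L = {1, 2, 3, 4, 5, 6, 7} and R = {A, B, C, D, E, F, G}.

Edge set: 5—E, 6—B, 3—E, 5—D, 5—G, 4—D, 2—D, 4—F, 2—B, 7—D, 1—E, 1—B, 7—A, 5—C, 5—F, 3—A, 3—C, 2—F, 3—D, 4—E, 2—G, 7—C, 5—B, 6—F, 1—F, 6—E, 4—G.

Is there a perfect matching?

Yes

For example, pair 1–E, 2–F, 3–A, 4–D, 5–G, 6–B, 7–C.
Every left vertex is matched, so this is a perfect matching.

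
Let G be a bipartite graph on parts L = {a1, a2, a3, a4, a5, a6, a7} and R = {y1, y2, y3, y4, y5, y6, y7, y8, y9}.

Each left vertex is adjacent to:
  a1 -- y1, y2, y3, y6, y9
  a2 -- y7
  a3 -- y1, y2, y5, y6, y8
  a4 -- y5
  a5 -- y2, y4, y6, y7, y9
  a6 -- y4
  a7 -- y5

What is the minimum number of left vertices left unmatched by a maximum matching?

One maximum matching: a1-y3, a2-y7, a3-y1, a4-y5, a5-y6, a6-y4.
The set {a4, a7} has only 1 neighbour ({y5}), so by Hall's theorem at most 6 of the 7 left vertices can be matched.
That matches 6 of the 7, leaving 1 unmatched; no matching can do better.

1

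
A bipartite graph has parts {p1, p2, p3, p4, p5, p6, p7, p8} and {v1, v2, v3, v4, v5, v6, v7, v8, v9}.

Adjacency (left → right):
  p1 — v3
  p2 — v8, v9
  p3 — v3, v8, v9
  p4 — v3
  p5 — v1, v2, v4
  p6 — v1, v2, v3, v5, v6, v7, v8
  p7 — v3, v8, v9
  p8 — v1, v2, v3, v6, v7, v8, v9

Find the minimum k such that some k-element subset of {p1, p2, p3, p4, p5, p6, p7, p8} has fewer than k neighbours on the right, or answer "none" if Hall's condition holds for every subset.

2

Take S = {p1, p4}. Its neighbourhood is {v3}, so |N(S)| = 1 < |S| = 2.
No single vertex violates Hall's condition since each has at least one neighbour, so 2 is the minimum.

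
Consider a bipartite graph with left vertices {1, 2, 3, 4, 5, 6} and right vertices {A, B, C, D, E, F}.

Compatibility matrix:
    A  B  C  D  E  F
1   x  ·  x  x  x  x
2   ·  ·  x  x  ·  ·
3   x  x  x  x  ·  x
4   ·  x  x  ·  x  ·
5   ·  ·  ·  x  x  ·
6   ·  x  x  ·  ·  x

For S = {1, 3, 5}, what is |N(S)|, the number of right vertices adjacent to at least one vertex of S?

The union of neighbours of {1, 3, 5} is {A, B, C, D, E, F}, which has 6 elements.
Since |N(S)| = 6 ≥ |S| = 3, Hall's condition holds for this subset.

6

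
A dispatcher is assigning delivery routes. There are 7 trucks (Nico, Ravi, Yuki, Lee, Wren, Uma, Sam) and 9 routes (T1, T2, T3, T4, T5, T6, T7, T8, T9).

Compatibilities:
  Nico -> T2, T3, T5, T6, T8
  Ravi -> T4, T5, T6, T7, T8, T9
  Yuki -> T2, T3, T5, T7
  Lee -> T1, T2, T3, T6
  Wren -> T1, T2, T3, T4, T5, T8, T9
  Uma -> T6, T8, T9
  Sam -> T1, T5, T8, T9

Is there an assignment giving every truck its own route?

Yes

One maximum matching: Nico-T3, Ravi-T7, Yuki-T5, Lee-T2, Wren-T4, Uma-T6, Sam-T9.
Every truck is matched, so this matching saturates all of them.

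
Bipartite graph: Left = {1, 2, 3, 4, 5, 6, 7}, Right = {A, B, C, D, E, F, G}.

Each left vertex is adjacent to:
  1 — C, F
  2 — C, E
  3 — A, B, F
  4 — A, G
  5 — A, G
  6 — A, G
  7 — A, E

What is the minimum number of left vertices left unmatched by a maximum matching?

One maximum matching: 1→F, 2→C, 3→B, 4→A, 5→G, 7→E.
The set {4, 5, 6} has only 2 neighbours ({A, G}), so by Hall's theorem at most 6 of the 7 left vertices can be matched.
That matches 6 of the 7, leaving 1 unmatched; no matching can do better.

1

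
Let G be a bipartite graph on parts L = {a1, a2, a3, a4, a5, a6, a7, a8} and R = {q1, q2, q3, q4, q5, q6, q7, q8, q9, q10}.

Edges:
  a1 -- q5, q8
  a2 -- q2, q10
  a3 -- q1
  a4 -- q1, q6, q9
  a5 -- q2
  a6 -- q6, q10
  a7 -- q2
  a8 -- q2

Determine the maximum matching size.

6

For example, pair a1–q8, a2–q10, a3–q1, a4–q9, a5–q2, a6–q6.
The set {a5, a7, a8} has only 1 neighbour ({q2}), so by Hall's theorem at most 6 of the 8 left vertices can be matched.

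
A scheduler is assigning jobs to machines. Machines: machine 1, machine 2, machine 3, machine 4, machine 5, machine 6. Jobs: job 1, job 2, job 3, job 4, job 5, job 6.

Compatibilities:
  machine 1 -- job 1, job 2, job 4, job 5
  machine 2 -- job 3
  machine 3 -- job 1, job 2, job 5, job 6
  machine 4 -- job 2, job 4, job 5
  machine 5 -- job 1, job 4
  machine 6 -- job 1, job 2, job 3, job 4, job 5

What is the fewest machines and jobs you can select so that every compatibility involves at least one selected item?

The 6 edges machine 1–job 2, machine 2–job 3, machine 3–job 6, machine 4–job 4, machine 5–job 1, machine 6–job 5 form a matching, so any vertex cover needs at least 6 vertices (one per matched edge).
Conversely {machine 1, machine 2, machine 3, machine 4, machine 5, machine 6} meets every edge and has exactly 6 vertices, so 6 is optimal.

6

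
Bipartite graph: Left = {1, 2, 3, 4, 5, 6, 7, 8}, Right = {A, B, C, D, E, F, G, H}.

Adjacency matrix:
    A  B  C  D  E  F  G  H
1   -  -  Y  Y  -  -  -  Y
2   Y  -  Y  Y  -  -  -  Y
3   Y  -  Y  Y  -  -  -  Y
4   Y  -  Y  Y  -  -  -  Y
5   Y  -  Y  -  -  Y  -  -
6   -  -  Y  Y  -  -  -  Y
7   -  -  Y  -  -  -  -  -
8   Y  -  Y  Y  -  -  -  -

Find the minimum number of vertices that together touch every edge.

The 5 edges 1–H, 2–A, 3–D, 4–C, 5–F form a matching, so any vertex cover needs at least 5 vertices (one per matched edge).
Conversely {5, A, C, D, H} meets every edge and has exactly 5 vertices, so 5 is optimal.

5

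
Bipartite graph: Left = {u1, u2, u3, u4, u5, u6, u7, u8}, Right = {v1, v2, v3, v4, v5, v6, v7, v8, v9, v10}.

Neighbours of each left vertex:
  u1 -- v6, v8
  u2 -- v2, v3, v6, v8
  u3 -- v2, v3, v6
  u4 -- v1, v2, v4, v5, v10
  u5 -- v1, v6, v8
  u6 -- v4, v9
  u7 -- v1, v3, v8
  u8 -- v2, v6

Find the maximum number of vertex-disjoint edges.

7

For example, pair u1→v8, u2→v2, u3→v3, u4→v10, u5→v6, u6→v4, u7→v1.
The set {u1, u2, u3, u5, u7, u8} has only 5 neighbours ({v1, v2, v3, v6, v8}), so by Hall's theorem at most 7 of the 8 left vertices can be matched.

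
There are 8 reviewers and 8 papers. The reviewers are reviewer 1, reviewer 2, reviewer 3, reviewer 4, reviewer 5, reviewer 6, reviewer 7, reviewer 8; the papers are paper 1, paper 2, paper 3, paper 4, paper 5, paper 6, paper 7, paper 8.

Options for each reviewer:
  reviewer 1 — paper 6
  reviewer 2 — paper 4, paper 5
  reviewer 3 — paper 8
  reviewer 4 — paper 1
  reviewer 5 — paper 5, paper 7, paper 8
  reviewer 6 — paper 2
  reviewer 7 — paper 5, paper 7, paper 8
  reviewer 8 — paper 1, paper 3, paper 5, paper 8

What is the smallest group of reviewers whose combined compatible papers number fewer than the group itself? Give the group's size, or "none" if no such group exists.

none

A matching saturating every reviewer exists, for instance reviewer 1→paper 6, reviewer 2→paper 4, reviewer 3→paper 8, reviewer 4→paper 1, reviewer 5→paper 5, reviewer 6→paper 2, reviewer 7→paper 7, reviewer 8→paper 3.
By Hall's marriage theorem, this means |N(S)| ≥ |S| for every subset S, so no violating subset exists.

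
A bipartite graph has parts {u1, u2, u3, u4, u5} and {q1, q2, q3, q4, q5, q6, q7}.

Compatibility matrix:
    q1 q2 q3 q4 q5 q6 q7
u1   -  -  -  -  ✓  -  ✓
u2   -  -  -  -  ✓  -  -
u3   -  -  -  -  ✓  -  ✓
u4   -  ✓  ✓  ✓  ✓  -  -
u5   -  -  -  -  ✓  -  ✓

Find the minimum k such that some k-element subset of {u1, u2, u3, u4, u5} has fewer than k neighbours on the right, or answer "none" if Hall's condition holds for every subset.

3

Take S = {u1, u2, u3}. Its neighbourhood is {q5, q7}, so |N(S)| = 2 < |S| = 3.
Every subset of size less than 3 has at least as many neighbours as members, so 3 is the minimum.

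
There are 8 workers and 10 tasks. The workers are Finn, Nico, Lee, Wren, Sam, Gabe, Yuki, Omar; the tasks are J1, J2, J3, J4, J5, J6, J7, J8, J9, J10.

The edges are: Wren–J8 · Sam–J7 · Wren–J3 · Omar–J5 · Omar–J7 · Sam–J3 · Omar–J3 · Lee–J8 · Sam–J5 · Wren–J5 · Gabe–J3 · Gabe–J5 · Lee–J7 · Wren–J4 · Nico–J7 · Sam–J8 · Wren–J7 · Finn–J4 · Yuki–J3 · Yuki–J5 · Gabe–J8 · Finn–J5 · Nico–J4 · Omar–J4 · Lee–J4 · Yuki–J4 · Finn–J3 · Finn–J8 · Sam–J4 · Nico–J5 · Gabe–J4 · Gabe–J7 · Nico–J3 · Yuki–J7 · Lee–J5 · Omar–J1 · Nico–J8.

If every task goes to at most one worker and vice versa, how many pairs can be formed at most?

For example, pair Finn–J8, Nico–J4, Lee–J5, Wren–J3, Sam–J7, Omar–J1.
The set {Finn, Nico, Lee, Wren, Sam, Gabe, Yuki} has only 5 neighbours ({J3, J4, J5, J7, J8}), so by Hall's theorem at most 6 of the 8 workers can be matched.

6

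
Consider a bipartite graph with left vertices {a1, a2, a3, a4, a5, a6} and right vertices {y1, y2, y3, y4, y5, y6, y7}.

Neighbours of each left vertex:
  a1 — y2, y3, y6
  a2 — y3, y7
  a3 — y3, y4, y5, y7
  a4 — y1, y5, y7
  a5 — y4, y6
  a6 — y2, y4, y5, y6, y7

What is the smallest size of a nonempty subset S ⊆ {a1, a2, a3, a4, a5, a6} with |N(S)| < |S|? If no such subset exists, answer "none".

A matching saturating every left vertex exists, for instance a1→y2, a2→y3, a3→y4, a4→y1, a5→y6, a6→y7.
By Hall's marriage theorem, this means |N(S)| ≥ |S| for every subset S, so no violating subset exists.

none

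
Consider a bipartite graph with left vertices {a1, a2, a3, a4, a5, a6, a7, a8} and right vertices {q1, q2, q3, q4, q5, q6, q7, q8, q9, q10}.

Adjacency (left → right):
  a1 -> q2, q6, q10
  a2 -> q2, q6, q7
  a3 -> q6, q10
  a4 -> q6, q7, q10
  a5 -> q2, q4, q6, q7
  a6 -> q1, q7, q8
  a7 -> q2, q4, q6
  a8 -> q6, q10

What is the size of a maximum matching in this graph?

One maximum matching: a1–q10, a2–q2, a3–q6, a4–q7, a5–q4, a6–q8.
The set {a1, a2, a3, a4, a5, a7, a8} has only 5 neighbours ({q10, q2, q4, q6, q7}), so by Hall's theorem at most 6 of the 8 left vertices can be matched.

6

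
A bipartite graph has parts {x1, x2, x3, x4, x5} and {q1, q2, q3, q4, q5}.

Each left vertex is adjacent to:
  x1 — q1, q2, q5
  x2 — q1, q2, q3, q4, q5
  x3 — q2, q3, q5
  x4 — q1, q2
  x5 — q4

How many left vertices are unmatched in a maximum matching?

0

A valid assignment of size 5: x1-q5, x2-q1, x3-q3, x4-q2, x5-q4.
All 5 left vertices are matched, so no larger matching exists.
That matches 5 of the 5, leaving 0 unmatched; no matching can do better.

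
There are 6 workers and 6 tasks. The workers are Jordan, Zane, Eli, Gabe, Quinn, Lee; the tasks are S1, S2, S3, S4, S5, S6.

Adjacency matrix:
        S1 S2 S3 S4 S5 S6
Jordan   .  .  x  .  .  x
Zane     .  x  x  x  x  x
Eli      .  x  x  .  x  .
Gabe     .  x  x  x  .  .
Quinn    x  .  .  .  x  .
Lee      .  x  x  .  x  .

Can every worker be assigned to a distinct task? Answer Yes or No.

Yes

One maximum matching: Jordan-S3, Zane-S6, Eli-S5, Gabe-S4, Quinn-S1, Lee-S2.
All 6 workers are covered.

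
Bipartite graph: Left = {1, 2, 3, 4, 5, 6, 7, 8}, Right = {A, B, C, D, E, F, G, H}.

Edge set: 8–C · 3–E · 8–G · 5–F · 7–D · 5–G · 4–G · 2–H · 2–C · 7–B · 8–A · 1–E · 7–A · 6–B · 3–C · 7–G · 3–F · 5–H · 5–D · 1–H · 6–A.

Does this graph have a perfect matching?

For example, pair 1→E, 2→H, 3→F, 4→G, 5→D, 6→A, 7→B, 8→C.
All 8 left vertices are covered.

Yes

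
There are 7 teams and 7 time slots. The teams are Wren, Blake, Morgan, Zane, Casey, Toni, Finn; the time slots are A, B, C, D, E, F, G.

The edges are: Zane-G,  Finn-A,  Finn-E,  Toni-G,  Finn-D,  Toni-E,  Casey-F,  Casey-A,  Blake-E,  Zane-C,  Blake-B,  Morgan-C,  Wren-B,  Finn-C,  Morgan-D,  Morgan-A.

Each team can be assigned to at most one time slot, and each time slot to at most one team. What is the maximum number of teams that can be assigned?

7

For example, pair Wren–B, Blake–E, Morgan–A, Zane–C, Casey–F, Toni–G, Finn–D.
All 7 teams are matched, so no larger matching exists.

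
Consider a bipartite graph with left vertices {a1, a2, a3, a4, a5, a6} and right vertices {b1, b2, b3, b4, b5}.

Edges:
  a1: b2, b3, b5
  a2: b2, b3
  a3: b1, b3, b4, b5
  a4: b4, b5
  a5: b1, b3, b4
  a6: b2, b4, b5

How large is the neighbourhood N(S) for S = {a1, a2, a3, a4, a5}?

The union of neighbours of {a1, a2, a3, a4, a5} is {b1, b2, b3, b4, b5}, which has 5 elements.
Since |N(S)| = 5 ≥ |S| = 5, Hall's condition holds for this subset.

5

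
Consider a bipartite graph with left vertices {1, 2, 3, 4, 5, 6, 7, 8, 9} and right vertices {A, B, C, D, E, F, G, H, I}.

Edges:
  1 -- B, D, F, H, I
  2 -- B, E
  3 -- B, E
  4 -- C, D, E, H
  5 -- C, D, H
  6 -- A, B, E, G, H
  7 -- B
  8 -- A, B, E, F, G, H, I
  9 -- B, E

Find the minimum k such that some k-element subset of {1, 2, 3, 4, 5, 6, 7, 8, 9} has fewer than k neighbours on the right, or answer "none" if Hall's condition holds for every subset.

3

Take S = {2, 3, 7}. Its neighbourhood is {B, E}, so |N(S)| = 2 < |S| = 3.
Every subset of size less than 3 has at least as many neighbours as members, so 3 is the minimum.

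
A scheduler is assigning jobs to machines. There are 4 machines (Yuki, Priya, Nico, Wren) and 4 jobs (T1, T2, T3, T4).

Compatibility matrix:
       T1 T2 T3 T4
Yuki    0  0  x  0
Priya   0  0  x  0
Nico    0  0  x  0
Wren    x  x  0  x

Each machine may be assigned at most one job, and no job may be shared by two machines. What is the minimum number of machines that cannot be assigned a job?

2

A valid assignment of size 2: Yuki–T3, Wren–T2.
The set {Yuki, Priya, Nico} has only 1 neighbour ({T3}), so by Hall's theorem at most 2 of the 4 machines can be matched.
That matches 2 of the 4, leaving 2 unmatched; no matching can do better.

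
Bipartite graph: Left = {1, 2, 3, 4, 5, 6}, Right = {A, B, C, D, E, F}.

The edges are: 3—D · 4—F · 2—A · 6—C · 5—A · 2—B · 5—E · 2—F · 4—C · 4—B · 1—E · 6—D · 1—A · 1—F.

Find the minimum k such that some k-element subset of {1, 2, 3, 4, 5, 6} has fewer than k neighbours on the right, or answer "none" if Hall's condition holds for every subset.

A matching saturating every left vertex exists, for instance 1→E, 2→F, 3→D, 4→B, 5→A, 6→C.
By Hall's marriage theorem, this means |N(S)| ≥ |S| for every subset S, so no violating subset exists.

none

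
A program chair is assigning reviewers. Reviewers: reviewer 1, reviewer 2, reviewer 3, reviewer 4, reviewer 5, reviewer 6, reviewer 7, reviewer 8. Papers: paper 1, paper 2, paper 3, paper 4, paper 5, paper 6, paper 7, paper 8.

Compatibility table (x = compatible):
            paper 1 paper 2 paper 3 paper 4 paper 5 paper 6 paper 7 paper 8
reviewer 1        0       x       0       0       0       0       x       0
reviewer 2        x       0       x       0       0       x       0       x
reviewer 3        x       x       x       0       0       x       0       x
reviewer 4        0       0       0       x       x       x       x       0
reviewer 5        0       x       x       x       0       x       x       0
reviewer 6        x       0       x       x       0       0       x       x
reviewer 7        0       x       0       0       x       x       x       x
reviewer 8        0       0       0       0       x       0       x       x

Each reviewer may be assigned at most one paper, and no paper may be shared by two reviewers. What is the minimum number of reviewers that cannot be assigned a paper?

A valid assignment of size 8: reviewer 1-paper 2, reviewer 2-paper 8, reviewer 3-paper 1, reviewer 4-paper 5, reviewer 5-paper 4, reviewer 6-paper 3, reviewer 7-paper 6, reviewer 8-paper 7.
All 8 reviewers are matched, so no larger matching exists.
That matches 8 of the 8, leaving 0 unmatched; no matching can do better.

0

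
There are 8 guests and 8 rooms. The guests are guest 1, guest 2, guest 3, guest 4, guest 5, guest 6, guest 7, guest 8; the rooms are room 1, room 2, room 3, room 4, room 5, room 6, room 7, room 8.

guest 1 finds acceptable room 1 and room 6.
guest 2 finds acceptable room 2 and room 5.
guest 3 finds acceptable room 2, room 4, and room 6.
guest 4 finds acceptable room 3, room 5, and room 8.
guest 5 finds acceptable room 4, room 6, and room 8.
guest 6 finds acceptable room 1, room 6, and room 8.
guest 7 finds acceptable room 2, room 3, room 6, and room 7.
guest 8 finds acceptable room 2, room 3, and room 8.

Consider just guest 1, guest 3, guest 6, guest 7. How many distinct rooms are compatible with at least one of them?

The union of neighbours of {guest 1, guest 3, guest 6, guest 7} is {room 1, room 2, room 3, room 4, room 6, room 7, room 8}, which has 7 elements.
Since |N(S)| = 7 ≥ |S| = 4, Hall's condition holds for this subset.

7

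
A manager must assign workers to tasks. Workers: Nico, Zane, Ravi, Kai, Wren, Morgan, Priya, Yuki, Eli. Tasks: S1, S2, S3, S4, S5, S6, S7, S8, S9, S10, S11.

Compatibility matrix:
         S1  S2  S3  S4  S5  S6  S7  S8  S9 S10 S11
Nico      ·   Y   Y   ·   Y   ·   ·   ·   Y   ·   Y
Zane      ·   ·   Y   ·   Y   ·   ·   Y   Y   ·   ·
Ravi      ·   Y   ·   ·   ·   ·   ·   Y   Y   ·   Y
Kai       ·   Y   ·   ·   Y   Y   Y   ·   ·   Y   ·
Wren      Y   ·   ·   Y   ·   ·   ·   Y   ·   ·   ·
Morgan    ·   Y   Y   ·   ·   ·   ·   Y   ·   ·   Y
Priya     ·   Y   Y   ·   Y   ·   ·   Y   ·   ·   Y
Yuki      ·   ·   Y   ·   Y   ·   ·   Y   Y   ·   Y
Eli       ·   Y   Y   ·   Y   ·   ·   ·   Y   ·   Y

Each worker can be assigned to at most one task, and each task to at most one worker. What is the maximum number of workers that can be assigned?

8

One maximum matching: Nico–S2, Zane–S5, Ravi–S9, Kai–S7, Wren–S4, Morgan–S11, Priya–S8, Yuki–S3.
The set {Nico, Zane, Ravi, Morgan, Priya, Yuki, Eli} has only 6 neighbours ({S11, S2, S3, S5, S8, S9}), so by Hall's theorem at most 8 of the 9 workers can be matched.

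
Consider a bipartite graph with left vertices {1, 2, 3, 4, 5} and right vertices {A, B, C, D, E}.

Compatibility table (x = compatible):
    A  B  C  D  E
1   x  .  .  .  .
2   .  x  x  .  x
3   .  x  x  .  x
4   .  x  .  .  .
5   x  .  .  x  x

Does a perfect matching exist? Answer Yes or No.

Yes

For example, pair 1-A, 2-C, 3-E, 4-B, 5-D.
All 5 left vertices are covered.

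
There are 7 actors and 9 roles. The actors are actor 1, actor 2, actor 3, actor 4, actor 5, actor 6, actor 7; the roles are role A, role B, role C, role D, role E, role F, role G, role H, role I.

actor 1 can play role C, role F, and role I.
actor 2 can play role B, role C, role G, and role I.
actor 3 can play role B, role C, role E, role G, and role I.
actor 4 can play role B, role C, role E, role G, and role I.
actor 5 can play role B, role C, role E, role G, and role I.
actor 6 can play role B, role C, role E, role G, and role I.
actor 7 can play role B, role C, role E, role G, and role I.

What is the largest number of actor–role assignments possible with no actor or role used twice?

For example, pair actor 1-role F, actor 2-role B, actor 3-role E, actor 4-role I, actor 5-role C, actor 6-role G.
The set {actor 2, actor 3, actor 4, actor 5, actor 6, actor 7} has only 5 neighbours ({role B, role C, role E, role G, role I}), so by Hall's theorem at most 6 of the 7 actors can be matched.

6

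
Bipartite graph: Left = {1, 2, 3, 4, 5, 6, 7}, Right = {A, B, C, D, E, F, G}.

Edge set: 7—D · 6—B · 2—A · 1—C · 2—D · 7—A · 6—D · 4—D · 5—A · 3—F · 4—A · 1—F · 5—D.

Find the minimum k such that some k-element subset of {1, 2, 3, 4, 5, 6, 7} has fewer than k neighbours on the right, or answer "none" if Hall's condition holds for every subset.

Take S = {2, 4, 5}. Its neighbourhood is {A, D}, so |N(S)| = 2 < |S| = 3.
Every subset of size less than 3 has at least as many neighbours as members, so 3 is the minimum.

3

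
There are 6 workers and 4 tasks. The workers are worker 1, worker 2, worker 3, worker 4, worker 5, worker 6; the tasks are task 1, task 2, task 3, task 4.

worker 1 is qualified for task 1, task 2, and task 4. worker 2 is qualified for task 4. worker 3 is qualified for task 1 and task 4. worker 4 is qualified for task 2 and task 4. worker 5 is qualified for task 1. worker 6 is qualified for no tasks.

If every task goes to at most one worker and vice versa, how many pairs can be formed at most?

3

For example, pair worker 1-task 2, worker 2-task 4, worker 3-task 1.
The set {worker 1, worker 2, worker 3, worker 4, worker 5, worker 6} has only 3 neighbours ({task 1, task 2, task 4}), so by Hall's theorem at most 3 of the 6 workers can be matched.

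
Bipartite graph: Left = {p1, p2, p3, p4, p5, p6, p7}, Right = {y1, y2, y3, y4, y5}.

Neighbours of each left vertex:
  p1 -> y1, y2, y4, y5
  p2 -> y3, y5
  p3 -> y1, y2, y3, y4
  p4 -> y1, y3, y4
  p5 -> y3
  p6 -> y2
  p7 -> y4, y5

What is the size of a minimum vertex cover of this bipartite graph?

{y1, y2, y3, y4, y5} is a vertex cover of size 5: every edge has an endpoint in this set.
No smaller cover exists because p1–y4, p2–y5, p3–y2, p4–y1, p5–y3 is a matching of size 5, and a cover must include an endpoint of each of these disjoint edges (König's theorem).

5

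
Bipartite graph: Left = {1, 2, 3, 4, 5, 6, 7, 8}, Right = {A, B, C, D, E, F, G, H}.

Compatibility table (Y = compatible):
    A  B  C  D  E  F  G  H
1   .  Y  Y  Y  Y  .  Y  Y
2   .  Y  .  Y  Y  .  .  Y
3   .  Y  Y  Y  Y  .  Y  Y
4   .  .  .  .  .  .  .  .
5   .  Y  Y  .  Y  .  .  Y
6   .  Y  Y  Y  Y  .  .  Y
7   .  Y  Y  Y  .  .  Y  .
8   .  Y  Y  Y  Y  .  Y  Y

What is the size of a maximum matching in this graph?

One maximum matching: 1→D, 2→E, 3→G, 5→C, 6→H, 7→B.
The set {1, 2, 3, 4, 5, 6, 7, 8} has only 6 neighbours ({B, C, D, E, G, H}), so by Hall's theorem at most 6 of the 8 left vertices can be matched.

6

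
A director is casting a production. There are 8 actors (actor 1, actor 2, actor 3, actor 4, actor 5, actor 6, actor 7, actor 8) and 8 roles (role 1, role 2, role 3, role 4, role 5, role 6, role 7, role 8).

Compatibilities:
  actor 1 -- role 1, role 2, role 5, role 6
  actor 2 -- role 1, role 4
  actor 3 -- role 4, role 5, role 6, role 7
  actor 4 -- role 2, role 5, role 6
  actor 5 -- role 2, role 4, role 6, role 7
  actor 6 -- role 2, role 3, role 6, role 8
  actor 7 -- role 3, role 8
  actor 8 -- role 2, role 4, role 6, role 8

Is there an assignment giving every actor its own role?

For example, pair actor 1→role 1, actor 2→role 4, actor 3→role 7, actor 4→role 5, actor 5→role 6, actor 6→role 2, actor 7→role 3, actor 8→role 8.
Every actor is matched, so this is a perfect matching.

Yes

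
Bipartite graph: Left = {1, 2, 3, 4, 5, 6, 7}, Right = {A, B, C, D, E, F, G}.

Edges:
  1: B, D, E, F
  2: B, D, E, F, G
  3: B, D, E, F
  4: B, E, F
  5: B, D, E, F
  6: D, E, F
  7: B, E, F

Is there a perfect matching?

The set {1, 3, 4, 5, 6, 7} has only 4 neighbours ({B, D, E, F}), so by Hall's theorem at most 5 of the 7 left vertices can be matched.
Hence no matching covers every left vertex.

No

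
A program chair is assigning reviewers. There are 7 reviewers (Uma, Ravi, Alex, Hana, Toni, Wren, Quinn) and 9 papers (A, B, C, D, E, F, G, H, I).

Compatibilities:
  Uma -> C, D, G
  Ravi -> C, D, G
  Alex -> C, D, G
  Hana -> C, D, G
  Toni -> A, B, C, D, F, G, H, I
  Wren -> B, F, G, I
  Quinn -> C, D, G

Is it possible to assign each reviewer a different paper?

The set {Uma, Ravi, Alex, Hana, Quinn} has only 3 neighbours ({C, D, G}), so by Hall's theorem at most 5 of the 7 reviewers can be matched.
Hence no matching covers every reviewer.

No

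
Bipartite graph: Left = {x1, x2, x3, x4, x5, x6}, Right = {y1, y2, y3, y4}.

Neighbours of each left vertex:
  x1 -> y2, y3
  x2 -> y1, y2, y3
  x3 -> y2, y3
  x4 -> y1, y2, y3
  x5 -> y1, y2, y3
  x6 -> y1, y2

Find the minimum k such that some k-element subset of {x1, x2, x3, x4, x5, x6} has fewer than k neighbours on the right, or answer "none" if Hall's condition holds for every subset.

4

Take S = {x1, x2, x3, x4}. Its neighbourhood is {y1, y2, y3}, so |N(S)| = 3 < |S| = 4.
Every subset of size less than 4 has at least as many neighbours as members, so 4 is the minimum.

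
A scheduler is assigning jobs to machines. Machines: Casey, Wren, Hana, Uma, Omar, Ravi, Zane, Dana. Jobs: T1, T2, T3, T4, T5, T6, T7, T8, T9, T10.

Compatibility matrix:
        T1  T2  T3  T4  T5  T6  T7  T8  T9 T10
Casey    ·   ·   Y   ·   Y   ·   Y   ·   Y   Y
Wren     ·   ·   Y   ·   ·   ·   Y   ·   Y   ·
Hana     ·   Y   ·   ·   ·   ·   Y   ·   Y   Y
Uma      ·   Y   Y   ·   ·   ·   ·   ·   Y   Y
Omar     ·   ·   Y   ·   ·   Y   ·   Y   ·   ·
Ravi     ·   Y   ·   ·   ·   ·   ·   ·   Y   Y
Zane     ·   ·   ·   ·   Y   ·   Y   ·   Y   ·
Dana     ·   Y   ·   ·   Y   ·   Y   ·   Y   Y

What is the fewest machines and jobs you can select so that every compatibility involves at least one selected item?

A maximum matching has 7 edges (e.g. Casey–T5, Wren–T3, Hana–T7, Uma–T2, Omar–T6, Ravi–T10, Zane–T9).
By König's theorem the minimum vertex cover has the same size. One such cover is {Omar, T2, T3, T5, T7, T9, T10}.

7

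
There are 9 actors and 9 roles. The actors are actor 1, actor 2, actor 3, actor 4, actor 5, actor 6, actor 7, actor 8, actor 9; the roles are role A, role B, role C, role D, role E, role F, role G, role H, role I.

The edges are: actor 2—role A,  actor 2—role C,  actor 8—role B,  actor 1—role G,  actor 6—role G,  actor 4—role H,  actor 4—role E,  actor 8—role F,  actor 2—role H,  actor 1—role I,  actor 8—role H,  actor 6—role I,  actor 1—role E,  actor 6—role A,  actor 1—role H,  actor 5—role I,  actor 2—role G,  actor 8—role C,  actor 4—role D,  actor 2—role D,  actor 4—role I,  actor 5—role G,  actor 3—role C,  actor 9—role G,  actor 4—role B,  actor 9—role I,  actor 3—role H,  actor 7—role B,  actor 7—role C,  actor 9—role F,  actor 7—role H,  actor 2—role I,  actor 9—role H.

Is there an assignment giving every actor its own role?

Yes

One maximum matching: actor 1→role E, actor 2→role D, actor 3→role C, actor 4→role H, actor 5→role I, actor 6→role A, actor 7→role B, actor 8→role F, actor 9→role G.
Every actor is matched, so this is a perfect matching.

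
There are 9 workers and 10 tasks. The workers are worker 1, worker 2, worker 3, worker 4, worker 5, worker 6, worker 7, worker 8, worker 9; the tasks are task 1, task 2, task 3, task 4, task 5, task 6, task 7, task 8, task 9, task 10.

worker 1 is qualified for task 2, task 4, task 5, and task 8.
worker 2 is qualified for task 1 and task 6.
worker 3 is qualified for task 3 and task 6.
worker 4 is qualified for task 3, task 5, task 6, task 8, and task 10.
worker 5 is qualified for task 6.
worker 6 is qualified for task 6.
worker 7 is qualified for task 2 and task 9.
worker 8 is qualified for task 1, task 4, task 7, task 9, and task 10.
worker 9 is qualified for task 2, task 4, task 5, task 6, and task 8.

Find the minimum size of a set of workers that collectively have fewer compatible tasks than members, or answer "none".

Take S = {worker 5, worker 6}. Its neighbourhood is {task 6}, so |N(S)| = 1 < |S| = 2.
No single vertex violates Hall's condition since each has at least one neighbour, so 2 is the minimum.

2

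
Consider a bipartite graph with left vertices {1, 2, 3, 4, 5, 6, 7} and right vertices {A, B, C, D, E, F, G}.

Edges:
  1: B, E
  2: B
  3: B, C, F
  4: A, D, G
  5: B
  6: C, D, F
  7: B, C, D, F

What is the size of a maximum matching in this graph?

6

One maximum matching: 1-E, 2-B, 3-C, 4-G, 6-D, 7-F.
The set {2, 5} has only 1 neighbour ({B}), so by Hall's theorem at most 6 of the 7 left vertices can be matched.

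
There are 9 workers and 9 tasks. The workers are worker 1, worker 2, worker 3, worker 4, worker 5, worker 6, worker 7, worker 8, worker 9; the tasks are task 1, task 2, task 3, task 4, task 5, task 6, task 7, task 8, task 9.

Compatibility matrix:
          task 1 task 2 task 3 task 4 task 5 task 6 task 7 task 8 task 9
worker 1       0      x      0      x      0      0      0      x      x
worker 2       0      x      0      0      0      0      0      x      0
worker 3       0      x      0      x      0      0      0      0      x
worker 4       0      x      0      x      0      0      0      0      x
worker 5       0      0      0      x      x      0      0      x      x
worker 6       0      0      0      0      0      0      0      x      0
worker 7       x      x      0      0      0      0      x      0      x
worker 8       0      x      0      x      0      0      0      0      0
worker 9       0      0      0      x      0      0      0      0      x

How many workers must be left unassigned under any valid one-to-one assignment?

A valid assignment of size 6: worker 1–task 4, worker 2–task 8, worker 3–task 9, worker 4–task 2, worker 5–task 5, worker 7–task 7.
The set {worker 1, worker 2, worker 3, worker 4, worker 6, worker 8, worker 9} has only 4 neighbours ({task 2, task 4, task 8, task 9}), so by Hall's theorem at most 6 of the 9 workers can be matched.
That matches 6 of the 9, leaving 3 unmatched; no matching can do better.

3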